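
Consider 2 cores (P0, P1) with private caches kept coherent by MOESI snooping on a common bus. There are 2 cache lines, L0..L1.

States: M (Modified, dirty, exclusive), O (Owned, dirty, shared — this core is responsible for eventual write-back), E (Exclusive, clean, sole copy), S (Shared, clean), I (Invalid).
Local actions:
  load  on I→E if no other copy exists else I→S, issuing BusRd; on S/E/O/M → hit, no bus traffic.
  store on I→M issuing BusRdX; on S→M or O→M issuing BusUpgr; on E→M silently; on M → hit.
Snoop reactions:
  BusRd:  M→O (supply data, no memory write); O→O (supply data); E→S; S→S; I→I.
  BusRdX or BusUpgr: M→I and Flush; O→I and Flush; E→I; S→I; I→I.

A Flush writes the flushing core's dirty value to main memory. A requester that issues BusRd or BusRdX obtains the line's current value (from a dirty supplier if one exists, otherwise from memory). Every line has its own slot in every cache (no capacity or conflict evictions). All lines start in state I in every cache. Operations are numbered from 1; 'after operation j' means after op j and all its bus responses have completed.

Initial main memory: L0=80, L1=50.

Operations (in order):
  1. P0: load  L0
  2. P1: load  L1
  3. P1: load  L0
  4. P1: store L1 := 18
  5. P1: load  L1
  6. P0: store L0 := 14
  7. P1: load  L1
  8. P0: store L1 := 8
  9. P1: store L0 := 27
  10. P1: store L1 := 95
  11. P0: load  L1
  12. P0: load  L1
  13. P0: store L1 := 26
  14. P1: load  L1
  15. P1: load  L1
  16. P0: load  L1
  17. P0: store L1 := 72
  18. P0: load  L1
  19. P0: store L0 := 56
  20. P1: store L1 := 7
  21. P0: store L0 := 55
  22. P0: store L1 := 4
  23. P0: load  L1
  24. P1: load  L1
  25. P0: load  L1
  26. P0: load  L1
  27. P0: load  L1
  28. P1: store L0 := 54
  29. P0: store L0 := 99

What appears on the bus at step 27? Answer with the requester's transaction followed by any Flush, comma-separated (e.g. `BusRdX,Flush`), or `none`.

1. P0: load  L0  bus=[BusRd]  L0: P0=E P1=I  mem[L0]=80
2. P1: load  L1  bus=[BusRd]  L1: P0=I P1=E  mem[L1]=50
3. P1: load  L0  bus=[BusRd]  L0: P0=S P1=S  mem[L0]=80
4. P1: store L1 := 18  bus=[-]  L1: P0=I P1=M  mem[L1]=50
5. P1: load  L1  bus=[-]  L1: P0=I P1=M  mem[L1]=50
6. P0: store L0 := 14  bus=[BusUpgr]  L0: P0=M P1=I  mem[L0]=80
7. P1: load  L1  bus=[-]  L1: P0=I P1=M  mem[L1]=50
8. P0: store L1 := 8  bus=[BusRdX,Flush]  L1: P0=M P1=I  mem[L1]=18
9. P1: store L0 := 27  bus=[BusRdX,Flush]  L0: P0=I P1=M  mem[L0]=14
10. P1: store L1 := 95  bus=[BusRdX,Flush]  L1: P0=I P1=M  mem[L1]=8
11. P0: load  L1  bus=[BusRd]  L1: P0=S P1=O  mem[L1]=8
12. P0: load  L1  bus=[-]  L1: P0=S P1=O  mem[L1]=8
13. P0: store L1 := 26  bus=[BusUpgr,Flush]  L1: P0=M P1=I  mem[L1]=95
14. P1: load  L1  bus=[BusRd]  L1: P0=O P1=S  mem[L1]=95
15. P1: load  L1  bus=[-]  L1: P0=O P1=S  mem[L1]=95
16. P0: load  L1  bus=[-]  L1: P0=O P1=S  mem[L1]=95
17. P0: store L1 := 72  bus=[BusUpgr]  L1: P0=M P1=I  mem[L1]=95
18. P0: load  L1  bus=[-]  L1: P0=M P1=I  mem[L1]=95
19. P0: store L0 := 56  bus=[BusRdX,Flush]  L0: P0=M P1=I  mem[L0]=27
20. P1: store L1 := 7  bus=[BusRdX,Flush]  L1: P0=I P1=M  mem[L1]=72
21. P0: store L0 := 55  bus=[-]  L0: P0=M P1=I  mem[L0]=27
22. P0: store L1 := 4  bus=[BusRdX,Flush]  L1: P0=M P1=I  mem[L1]=7
23. P0: load  L1  bus=[-]  L1: P0=M P1=I  mem[L1]=7
24. P1: load  L1  bus=[BusRd]  L1: P0=O P1=S  mem[L1]=7
25. P0: load  L1  bus=[-]  L1: P0=O P1=S  mem[L1]=7
26. P0: load  L1  bus=[-]  L1: P0=O P1=S  mem[L1]=7
27. P0: load  L1  bus=[-]  L1: P0=O P1=S  mem[L1]=7
28. P1: store L0 := 54  bus=[BusRdX,Flush]  L0: P0=I P1=M  mem[L0]=55
29. P0: store L0 := 99  bus=[BusRdX,Flush]  L0: P0=M P1=I  mem[L0]=54

bus = none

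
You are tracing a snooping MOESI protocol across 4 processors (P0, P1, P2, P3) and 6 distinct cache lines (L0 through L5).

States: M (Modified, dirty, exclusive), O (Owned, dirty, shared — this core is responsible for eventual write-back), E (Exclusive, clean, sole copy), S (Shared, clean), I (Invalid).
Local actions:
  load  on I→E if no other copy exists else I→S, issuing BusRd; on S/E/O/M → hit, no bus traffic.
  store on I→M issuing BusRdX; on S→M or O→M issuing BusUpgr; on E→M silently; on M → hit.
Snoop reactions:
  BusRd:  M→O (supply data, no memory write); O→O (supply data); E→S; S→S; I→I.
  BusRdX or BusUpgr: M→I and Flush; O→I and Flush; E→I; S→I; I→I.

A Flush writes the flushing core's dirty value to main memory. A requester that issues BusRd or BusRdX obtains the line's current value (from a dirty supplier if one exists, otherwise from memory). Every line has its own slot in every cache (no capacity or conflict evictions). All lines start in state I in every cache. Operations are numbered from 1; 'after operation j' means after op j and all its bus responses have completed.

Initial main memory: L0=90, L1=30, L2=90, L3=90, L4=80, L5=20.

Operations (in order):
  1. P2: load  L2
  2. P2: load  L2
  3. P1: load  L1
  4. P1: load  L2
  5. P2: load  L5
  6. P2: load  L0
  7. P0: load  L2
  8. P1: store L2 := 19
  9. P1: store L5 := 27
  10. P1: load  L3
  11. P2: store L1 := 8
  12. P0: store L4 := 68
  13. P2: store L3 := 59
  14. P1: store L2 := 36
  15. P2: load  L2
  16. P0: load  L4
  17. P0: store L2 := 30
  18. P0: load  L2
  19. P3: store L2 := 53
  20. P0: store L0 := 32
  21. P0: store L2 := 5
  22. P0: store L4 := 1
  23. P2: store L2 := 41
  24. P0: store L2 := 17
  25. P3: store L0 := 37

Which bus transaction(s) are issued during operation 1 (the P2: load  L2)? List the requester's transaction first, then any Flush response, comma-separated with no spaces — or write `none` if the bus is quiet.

bus = BusRd

[1] P2: load  L2 | P0:I, P1:I, P2:E(90), P3:I | bus: BusRd
[2] P2: load  L2 | P0:I, P1:I, P2:E(90), P3:I | bus: none
[3] P1: load  L1 | P0:I, P1:E(30), P2:I, P3:I | bus: BusRd
[4] P1: load  L2 | P0:I, P1:S(90), P2:S(90), P3:I | bus: BusRd
[5] P2: load  L5 | P0:I, P1:I, P2:E(20), P3:I | bus: BusRd
[6] P2: load  L0 | P0:I, P1:I, P2:E(90), P3:I | bus: BusRd
[7] P0: load  L2 | P0:S(90), P1:S(90), P2:S(90), P3:I | bus: BusRd
[8] P1: store L2 := 19 | P0:I, P1:M(19), P2:I, P3:I | bus: BusUpgr
[9] P1: store L5 := 27 | P0:I, P1:M(27), P2:I, P3:I | bus: BusRdX
[10] P1: load  L3 | P0:I, P1:E(90), P2:I, P3:I | bus: BusRd
[11] P2: store L1 := 8 | P0:I, P1:I, P2:M(8), P3:I | bus: BusRdX
[12] P0: store L4 := 68 | P0:M(68), P1:I, P2:I, P3:I | bus: BusRdX
[13] P2: store L3 := 59 | P0:I, P1:I, P2:M(59), P3:I | bus: BusRdX
[14] P1: store L2 := 36 | P0:I, P1:M(36), P2:I, P3:I | bus: none
[15] P2: load  L2 | P0:I, P1:O(36), P2:S(36), P3:I | bus: BusRd
[16] P0: load  L4 | P0:M(68), P1:I, P2:I, P3:I | bus: none
[17] P0: store L2 := 30 | P0:M(30), P1:I, P2:I, P3:I | bus: BusRdX,Flush
[18] P0: load  L2 | P0:M(30), P1:I, P2:I, P3:I | bus: none
[19] P3: store L2 := 53 | P0:I, P1:I, P2:I, P3:M(53) | bus: BusRdX,Flush
[20] P0: store L0 := 32 | P0:M(32), P1:I, P2:I, P3:I | bus: BusRdX
[21] P0: store L2 := 5 | P0:M(5), P1:I, P2:I, P3:I | bus: BusRdX,Flush
[22] P0: store L4 := 1 | P0:M(1), P1:I, P2:I, P3:I | bus: none
[23] P2: store L2 := 41 | P0:I, P1:I, P2:M(41), P3:I | bus: BusRdX,Flush
[24] P0: store L2 := 17 | P0:M(17), P1:I, P2:I, P3:I | bus: BusRdX,Flush
[25] P3: store L0 := 37 | P0:I, P1:I, P2:I, P3:M(37) | bus: BusRdX,Flush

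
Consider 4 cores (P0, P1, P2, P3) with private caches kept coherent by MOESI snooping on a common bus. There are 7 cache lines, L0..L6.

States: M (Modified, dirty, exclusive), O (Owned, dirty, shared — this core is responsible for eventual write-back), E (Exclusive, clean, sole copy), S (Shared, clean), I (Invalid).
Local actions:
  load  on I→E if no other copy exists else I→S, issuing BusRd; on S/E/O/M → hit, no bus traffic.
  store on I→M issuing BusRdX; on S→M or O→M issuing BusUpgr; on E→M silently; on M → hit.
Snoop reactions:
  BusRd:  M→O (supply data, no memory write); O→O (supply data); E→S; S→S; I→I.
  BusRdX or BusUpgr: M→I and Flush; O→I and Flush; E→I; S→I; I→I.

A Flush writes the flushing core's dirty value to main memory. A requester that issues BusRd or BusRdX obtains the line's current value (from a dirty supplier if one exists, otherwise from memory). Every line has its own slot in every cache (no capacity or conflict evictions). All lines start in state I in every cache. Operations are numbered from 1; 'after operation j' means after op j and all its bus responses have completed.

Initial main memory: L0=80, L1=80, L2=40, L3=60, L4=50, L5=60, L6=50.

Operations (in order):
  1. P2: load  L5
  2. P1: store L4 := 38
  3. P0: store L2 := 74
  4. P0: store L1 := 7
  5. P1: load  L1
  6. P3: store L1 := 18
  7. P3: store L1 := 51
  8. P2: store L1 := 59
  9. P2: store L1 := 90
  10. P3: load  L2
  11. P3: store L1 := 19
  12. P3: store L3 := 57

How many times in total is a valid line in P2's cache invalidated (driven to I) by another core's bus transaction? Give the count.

1. P2: load  L5  bus=[BusRd]  L5: P0=I P1=I P2=E P3=I  mem[L5]=60
2. P1: store L4 := 38  bus=[BusRdX]  L4: P0=I P1=M P2=I P3=I  mem[L4]=50
3. P0: store L2 := 74  bus=[BusRdX]  L2: P0=M P1=I P2=I P3=I  mem[L2]=40
4. P0: store L1 := 7  bus=[BusRdX]  L1: P0=M P1=I P2=I P3=I  mem[L1]=80
5. P1: load  L1  bus=[BusRd]  L1: P0=O P1=S P2=I P3=I  mem[L1]=80
6. P3: store L1 := 18  bus=[BusRdX,Flush]  L1: P0=I P1=I P2=I P3=M  mem[L1]=7
7. P3: store L1 := 51  bus=[-]  L1: P0=I P1=I P2=I P3=M  mem[L1]=7
8. P2: store L1 := 59  bus=[BusRdX,Flush]  L1: P0=I P1=I P2=M P3=I  mem[L1]=51
9. P2: store L1 := 90  bus=[-]  L1: P0=I P1=I P2=M P3=I  mem[L1]=51
10. P3: load  L2  bus=[BusRd]  L2: P0=O P1=I P2=I P3=S  mem[L2]=40
11. P3: store L1 := 19  bus=[BusRdX,Flush]  L1: P0=I P1=I P2=I P3=M  mem[L1]=90
12. P3: store L3 := 57  bus=[BusRdX]  L3: P0=I P1=I P2=I P3=M  mem[L3]=60

invalidations = 1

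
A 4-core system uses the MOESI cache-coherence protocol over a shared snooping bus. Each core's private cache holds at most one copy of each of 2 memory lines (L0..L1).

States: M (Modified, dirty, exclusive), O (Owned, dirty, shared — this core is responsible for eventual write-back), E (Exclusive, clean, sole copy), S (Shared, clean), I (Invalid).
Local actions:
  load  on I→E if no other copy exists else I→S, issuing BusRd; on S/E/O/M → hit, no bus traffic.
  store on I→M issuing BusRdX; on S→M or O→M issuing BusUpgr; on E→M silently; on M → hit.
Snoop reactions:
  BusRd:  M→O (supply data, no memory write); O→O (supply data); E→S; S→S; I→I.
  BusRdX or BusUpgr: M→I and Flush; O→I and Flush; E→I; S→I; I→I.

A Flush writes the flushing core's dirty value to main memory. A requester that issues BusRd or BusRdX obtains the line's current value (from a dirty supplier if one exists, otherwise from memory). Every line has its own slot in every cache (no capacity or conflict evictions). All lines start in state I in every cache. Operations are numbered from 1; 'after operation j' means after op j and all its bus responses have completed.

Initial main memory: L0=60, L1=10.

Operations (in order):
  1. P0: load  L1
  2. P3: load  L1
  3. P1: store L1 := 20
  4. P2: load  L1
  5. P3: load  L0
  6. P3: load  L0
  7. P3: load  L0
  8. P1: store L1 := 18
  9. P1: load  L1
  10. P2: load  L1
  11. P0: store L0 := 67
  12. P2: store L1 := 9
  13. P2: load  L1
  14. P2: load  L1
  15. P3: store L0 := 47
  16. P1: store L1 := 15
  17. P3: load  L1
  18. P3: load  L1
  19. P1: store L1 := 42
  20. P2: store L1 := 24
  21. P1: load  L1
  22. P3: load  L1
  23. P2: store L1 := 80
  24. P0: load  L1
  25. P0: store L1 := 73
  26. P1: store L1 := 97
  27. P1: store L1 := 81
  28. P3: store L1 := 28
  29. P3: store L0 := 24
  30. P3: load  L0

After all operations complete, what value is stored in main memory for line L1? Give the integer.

memory[L1] = 81

[1] P0: load  L1 | P0:E(10), P1:I, P2:I, P3:I | bus: BusRd
[2] P3: load  L1 | P0:S(10), P1:I, P2:I, P3:S(10) | bus: BusRd
[3] P1: store L1 := 20 | P0:I, P1:M(20), P2:I, P3:I | bus: BusRdX
[4] P2: load  L1 | P0:I, P1:O(20), P2:S(20), P3:I | bus: BusRd
[5] P3: load  L0 | P0:I, P1:I, P2:I, P3:E(60) | bus: BusRd
[6] P3: load  L0 | P0:I, P1:I, P2:I, P3:E(60) | bus: none
[7] P3: load  L0 | P0:I, P1:I, P2:I, P3:E(60) | bus: none
[8] P1: store L1 := 18 | P0:I, P1:M(18), P2:I, P3:I | bus: BusUpgr
[9] P1: load  L1 | P0:I, P1:M(18), P2:I, P3:I | bus: none
[10] P2: load  L1 | P0:I, P1:O(18), P2:S(18), P3:I | bus: BusRd
[11] P0: store L0 := 67 | P0:M(67), P1:I, P2:I, P3:I | bus: BusRdX
[12] P2: store L1 := 9 | P0:I, P1:I, P2:M(9), P3:I | bus: BusUpgr,Flush
[13] P2: load  L1 | P0:I, P1:I, P2:M(9), P3:I | bus: none
[14] P2: load  L1 | P0:I, P1:I, P2:M(9), P3:I | bus: none
[15] P3: store L0 := 47 | P0:I, P1:I, P2:I, P3:M(47) | bus: BusRdX,Flush
[16] P1: store L1 := 15 | P0:I, P1:M(15), P2:I, P3:I | bus: BusRdX,Flush
[17] P3: load  L1 | P0:I, P1:O(15), P2:I, P3:S(15) | bus: BusRd
[18] P3: load  L1 | P0:I, P1:O(15), P2:I, P3:S(15) | bus: none
[19] P1: store L1 := 42 | P0:I, P1:M(42), P2:I, P3:I | bus: BusUpgr
[20] P2: store L1 := 24 | P0:I, P1:I, P2:M(24), P3:I | bus: BusRdX,Flush
[21] P1: load  L1 | P0:I, P1:S(24), P2:O(24), P3:I | bus: BusRd
[22] P3: load  L1 | P0:I, P1:S(24), P2:O(24), P3:S(24) | bus: BusRd
[23] P2: store L1 := 80 | P0:I, P1:I, P2:M(80), P3:I | bus: BusUpgr
[24] P0: load  L1 | P0:S(80), P1:I, P2:O(80), P3:I | bus: BusRd
[25] P0: store L1 := 73 | P0:M(73), P1:I, P2:I, P3:I | bus: BusUpgr,Flush
[26] P1: store L1 := 97 | P0:I, P1:M(97), P2:I, P3:I | bus: BusRdX,Flush
[27] P1: store L1 := 81 | P0:I, P1:M(81), P2:I, P3:I | bus: none
[28] P3: store L1 := 28 | P0:I, P1:I, P2:I, P3:M(28) | bus: BusRdX,Flush
[29] P3: store L0 := 24 | P0:I, P1:I, P2:I, P3:M(24) | bus: none
[30] P3: load  L0 | P0:I, P1:I, P2:I, P3:M(24) | bus: none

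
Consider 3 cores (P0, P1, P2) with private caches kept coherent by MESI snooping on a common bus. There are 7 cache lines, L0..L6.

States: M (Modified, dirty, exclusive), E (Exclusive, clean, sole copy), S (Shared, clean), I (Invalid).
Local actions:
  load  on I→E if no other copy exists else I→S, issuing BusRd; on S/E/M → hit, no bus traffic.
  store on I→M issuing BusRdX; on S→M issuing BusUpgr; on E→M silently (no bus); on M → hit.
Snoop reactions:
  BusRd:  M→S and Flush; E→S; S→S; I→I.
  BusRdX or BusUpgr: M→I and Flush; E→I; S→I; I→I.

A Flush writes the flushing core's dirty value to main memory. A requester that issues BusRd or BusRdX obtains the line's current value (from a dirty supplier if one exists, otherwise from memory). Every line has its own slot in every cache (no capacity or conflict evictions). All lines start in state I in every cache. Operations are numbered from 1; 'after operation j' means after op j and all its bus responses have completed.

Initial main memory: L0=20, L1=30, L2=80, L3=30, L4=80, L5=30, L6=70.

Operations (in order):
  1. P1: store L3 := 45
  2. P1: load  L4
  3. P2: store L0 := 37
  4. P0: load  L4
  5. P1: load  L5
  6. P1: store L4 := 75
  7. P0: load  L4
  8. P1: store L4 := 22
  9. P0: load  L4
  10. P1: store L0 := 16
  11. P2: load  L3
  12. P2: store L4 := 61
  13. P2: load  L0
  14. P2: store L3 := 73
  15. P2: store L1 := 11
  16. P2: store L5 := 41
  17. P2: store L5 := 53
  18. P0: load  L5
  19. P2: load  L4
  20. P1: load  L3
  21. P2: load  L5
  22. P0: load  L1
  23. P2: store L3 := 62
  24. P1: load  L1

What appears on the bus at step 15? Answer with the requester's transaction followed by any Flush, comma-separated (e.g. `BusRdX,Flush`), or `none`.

[1] P1: store L3 := 45 | P0:I, P1:M(45), P2:I | bus: BusRdX
[2] P1: load  L4 | P0:I, P1:E(80), P2:I | bus: BusRd
[3] P2: store L0 := 37 | P0:I, P1:I, P2:M(37) | bus: BusRdX
[4] P0: load  L4 | P0:S(80), P1:S(80), P2:I | bus: BusRd
[5] P1: load  L5 | P0:I, P1:E(30), P2:I | bus: BusRd
[6] P1: store L4 := 75 | P0:I, P1:M(75), P2:I | bus: BusUpgr
[7] P0: load  L4 | P0:S(75), P1:S(75), P2:I | bus: BusRd,Flush
[8] P1: store L4 := 22 | P0:I, P1:M(22), P2:I | bus: BusUpgr
[9] P0: load  L4 | P0:S(22), P1:S(22), P2:I | bus: BusRd,Flush
[10] P1: store L0 := 16 | P0:I, P1:M(16), P2:I | bus: BusRdX,Flush
[11] P2: load  L3 | P0:I, P1:S(45), P2:S(45) | bus: BusRd,Flush
[12] P2: store L4 := 61 | P0:I, P1:I, P2:M(61) | bus: BusRdX
[13] P2: load  L0 | P0:I, P1:S(16), P2:S(16) | bus: BusRd,Flush
[14] P2: store L3 := 73 | P0:I, P1:I, P2:M(73) | bus: BusUpgr
[15] P2: store L1 := 11 | P0:I, P1:I, P2:M(11) | bus: BusRdX
[16] P2: store L5 := 41 | P0:I, P1:I, P2:M(41) | bus: BusRdX
[17] P2: store L5 := 53 | P0:I, P1:I, P2:M(53) | bus: none
[18] P0: load  L5 | P0:S(53), P1:I, P2:S(53) | bus: BusRd,Flush
[19] P2: load  L4 | P0:I, P1:I, P2:M(61) | bus: none
[20] P1: load  L3 | P0:I, P1:S(73), P2:S(73) | bus: BusRd,Flush
[21] P2: load  L5 | P0:S(53), P1:I, P2:S(53) | bus: none
[22] P0: load  L1 | P0:S(11), P1:I, P2:S(11) | bus: BusRd,Flush
[23] P2: store L3 := 62 | P0:I, P1:I, P2:M(62) | bus: BusUpgr
[24] P1: load  L1 | P0:S(11), P1:S(11), P2:S(11) | bus: BusRd

bus = BusRdX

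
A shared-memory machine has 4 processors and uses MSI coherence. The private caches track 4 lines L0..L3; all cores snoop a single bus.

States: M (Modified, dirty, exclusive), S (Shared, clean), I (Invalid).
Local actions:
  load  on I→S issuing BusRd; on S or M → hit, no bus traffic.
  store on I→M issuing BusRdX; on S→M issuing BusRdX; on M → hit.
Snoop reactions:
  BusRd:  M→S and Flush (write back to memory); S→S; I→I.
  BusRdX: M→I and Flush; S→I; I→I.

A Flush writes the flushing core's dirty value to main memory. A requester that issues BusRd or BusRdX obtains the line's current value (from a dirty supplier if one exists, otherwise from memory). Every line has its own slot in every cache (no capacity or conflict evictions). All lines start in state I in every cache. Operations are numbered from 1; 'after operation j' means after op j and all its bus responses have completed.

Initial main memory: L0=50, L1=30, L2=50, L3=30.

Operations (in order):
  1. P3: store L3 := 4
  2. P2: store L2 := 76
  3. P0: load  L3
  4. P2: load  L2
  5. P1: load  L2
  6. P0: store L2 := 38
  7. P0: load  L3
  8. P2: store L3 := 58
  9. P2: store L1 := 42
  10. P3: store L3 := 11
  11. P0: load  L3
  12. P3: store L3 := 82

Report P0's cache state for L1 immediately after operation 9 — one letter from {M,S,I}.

state = I

1. P3: store L3 := 4  bus=[BusRdX]  L3: P0=I P1=I P2=I P3=M  mem[L3]=30
2. P2: store L2 := 76  bus=[BusRdX]  L2: P0=I P1=I P2=M P3=I  mem[L2]=50
3. P0: load  L3  bus=[BusRd,Flush]  L3: P0=S P1=I P2=I P3=S  mem[L3]=4
4. P2: load  L2  bus=[-]  L2: P0=I P1=I P2=M P3=I  mem[L2]=50
5. P1: load  L2  bus=[BusRd,Flush]  L2: P0=I P1=S P2=S P3=I  mem[L2]=76
6. P0: store L2 := 38  bus=[BusRdX]  L2: P0=M P1=I P2=I P3=I  mem[L2]=76
7. P0: load  L3  bus=[-]  L3: P0=S P1=I P2=I P3=S  mem[L3]=4
8. P2: store L3 := 58  bus=[BusRdX]  L3: P0=I P1=I P2=M P3=I  mem[L3]=4
9. P2: store L1 := 42  bus=[BusRdX]  L1: P0=I P1=I P2=M P3=I  mem[L1]=30
10. P3: store L3 := 11  bus=[BusRdX,Flush]  L3: P0=I P1=I P2=I P3=M  mem[L3]=58
11. P0: load  L3  bus=[BusRd,Flush]  L3: P0=S P1=I P2=I P3=S  mem[L3]=11
12. P3: store L3 := 82  bus=[BusRdX]  L3: P0=I P1=I P2=I P3=M  mem[L3]=11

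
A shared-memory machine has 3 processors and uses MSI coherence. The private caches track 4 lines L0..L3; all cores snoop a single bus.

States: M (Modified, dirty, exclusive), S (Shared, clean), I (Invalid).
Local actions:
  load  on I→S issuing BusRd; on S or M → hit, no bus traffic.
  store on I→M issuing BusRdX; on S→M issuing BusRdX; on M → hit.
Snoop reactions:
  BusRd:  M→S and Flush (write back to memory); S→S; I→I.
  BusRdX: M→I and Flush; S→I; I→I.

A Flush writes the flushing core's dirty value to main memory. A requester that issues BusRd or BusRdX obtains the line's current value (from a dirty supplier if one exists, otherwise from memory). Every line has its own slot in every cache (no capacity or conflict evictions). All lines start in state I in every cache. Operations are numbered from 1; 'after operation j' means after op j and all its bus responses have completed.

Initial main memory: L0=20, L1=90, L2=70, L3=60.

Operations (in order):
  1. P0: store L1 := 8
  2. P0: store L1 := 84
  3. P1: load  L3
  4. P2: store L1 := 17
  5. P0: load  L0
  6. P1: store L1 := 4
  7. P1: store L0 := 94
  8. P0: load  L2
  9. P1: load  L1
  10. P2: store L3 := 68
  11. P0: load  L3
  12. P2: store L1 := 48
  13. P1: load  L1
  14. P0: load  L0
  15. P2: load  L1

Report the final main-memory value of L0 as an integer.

  op1 P0: store L1 := 8 → M/I/I on L1; bus BusRdX; mem=90
  op2 P0: store L1 := 84 → M/I/I on L1; bus (none); mem=90
  op3 P1: load  L3 → I/S/I on L3; bus BusRd; mem=60
  op4 P2: store L1 := 17 → I/I/M on L1; bus BusRdX Flush; mem=84
  op5 P0: load  L0 → S/I/I on L0; bus BusRd; mem=20
  op6 P1: store L1 := 4 → I/M/I on L1; bus BusRdX Flush; mem=17
  op7 P1: store L0 := 94 → I/M/I on L0; bus BusRdX; mem=20
  op8 P0: load  L2 → S/I/I on L2; bus BusRd; mem=70
  op9 P1: load  L1 → I/M/I on L1; bus (none); mem=17
  op10 P2: store L3 := 68 → I/I/M on L3; bus BusRdX; mem=60
  op11 P0: load  L3 → S/I/S on L3; bus BusRd Flush; mem=68
  op12 P2: store L1 := 48 → I/I/M on L1; bus BusRdX Flush; mem=4
  op13 P1: load  L1 → I/S/S on L1; bus BusRd Flush; mem=48
  op14 P0: load  L0 → S/S/I on L0; bus BusRd Flush; mem=94
  op15 P2: load  L1 → I/S/S on L1; bus (none); mem=48

memory[L0] = 94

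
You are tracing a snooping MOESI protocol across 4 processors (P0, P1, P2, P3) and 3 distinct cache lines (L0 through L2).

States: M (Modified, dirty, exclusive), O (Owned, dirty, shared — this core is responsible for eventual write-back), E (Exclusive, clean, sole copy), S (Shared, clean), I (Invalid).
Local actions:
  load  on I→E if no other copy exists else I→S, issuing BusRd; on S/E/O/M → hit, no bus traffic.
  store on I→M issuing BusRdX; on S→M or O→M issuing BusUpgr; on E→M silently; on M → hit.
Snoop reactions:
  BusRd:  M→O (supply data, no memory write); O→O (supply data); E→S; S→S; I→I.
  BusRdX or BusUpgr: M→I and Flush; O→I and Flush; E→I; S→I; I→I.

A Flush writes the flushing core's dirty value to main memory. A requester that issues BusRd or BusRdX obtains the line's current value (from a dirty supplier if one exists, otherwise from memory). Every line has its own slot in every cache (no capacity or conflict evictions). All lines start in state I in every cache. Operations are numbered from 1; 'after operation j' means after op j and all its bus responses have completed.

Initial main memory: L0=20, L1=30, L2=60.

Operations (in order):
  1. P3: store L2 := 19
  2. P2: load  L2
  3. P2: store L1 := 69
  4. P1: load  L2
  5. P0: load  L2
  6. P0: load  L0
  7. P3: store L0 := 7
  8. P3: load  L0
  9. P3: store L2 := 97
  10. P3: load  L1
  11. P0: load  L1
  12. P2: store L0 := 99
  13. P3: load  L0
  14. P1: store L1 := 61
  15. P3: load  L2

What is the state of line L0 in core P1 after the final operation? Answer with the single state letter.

1. P3: store L2 := 19  bus=[BusRdX]  L2: P0=I P1=I P2=I P3=M  mem[L2]=60
2. P2: load  L2  bus=[BusRd]  L2: P0=I P1=I P2=S P3=O  mem[L2]=60
3. P2: store L1 := 69  bus=[BusRdX]  L1: P0=I P1=I P2=M P3=I  mem[L1]=30
4. P1: load  L2  bus=[BusRd]  L2: P0=I P1=S P2=S P3=O  mem[L2]=60
5. P0: load  L2  bus=[BusRd]  L2: P0=S P1=S P2=S P3=O  mem[L2]=60
6. P0: load  L0  bus=[BusRd]  L0: P0=E P1=I P2=I P3=I  mem[L0]=20
7. P3: store L0 := 7  bus=[BusRdX]  L0: P0=I P1=I P2=I P3=M  mem[L0]=20
8. P3: load  L0  bus=[-]  L0: P0=I P1=I P2=I P3=M  mem[L0]=20
9. P3: store L2 := 97  bus=[BusUpgr]  L2: P0=I P1=I P2=I P3=M  mem[L2]=60
10. P3: load  L1  bus=[BusRd]  L1: P0=I P1=I P2=O P3=S  mem[L1]=30
11. P0: load  L1  bus=[BusRd]  L1: P0=S P1=I P2=O P3=S  mem[L1]=30
12. P2: store L0 := 99  bus=[BusRdX,Flush]  L0: P0=I P1=I P2=M P3=I  mem[L0]=7
13. P3: load  L0  bus=[BusRd]  L0: P0=I P1=I P2=O P3=S  mem[L0]=7
14. P1: store L1 := 61  bus=[BusRdX,Flush]  L1: P0=I P1=M P2=I P3=I  mem[L1]=69
15. P3: load  L2  bus=[-]  L2: P0=I P1=I P2=I P3=M  mem[L2]=60

state = I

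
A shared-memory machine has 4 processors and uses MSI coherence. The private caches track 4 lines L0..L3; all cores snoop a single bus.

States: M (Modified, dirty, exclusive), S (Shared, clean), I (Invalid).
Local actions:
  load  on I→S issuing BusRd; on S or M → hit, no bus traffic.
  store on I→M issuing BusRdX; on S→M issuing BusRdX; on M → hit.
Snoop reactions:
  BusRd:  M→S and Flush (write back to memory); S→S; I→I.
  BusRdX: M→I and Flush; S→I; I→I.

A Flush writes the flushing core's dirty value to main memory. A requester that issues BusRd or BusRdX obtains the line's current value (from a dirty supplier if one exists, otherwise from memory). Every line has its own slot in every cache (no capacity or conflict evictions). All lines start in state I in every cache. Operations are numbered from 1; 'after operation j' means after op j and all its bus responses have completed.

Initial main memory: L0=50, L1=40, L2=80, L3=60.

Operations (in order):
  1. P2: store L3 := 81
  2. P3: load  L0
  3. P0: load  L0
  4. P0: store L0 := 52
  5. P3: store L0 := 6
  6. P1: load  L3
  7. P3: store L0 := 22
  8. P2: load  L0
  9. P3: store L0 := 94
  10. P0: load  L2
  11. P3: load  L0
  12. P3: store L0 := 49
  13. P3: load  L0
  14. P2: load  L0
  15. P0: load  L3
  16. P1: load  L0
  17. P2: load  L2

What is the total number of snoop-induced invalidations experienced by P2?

1. P2: store L3 := 81  bus=[BusRdX]  L3: P0=I P1=I P2=M P3=I  mem[L3]=60
2. P3: load  L0  bus=[BusRd]  L0: P0=I P1=I P2=I P3=S  mem[L0]=50
3. P0: load  L0  bus=[BusRd]  L0: P0=S P1=I P2=I P3=S  mem[L0]=50
4. P0: store L0 := 52  bus=[BusRdX]  L0: P0=M P1=I P2=I P3=I  mem[L0]=50
5. P3: store L0 := 6  bus=[BusRdX,Flush]  L0: P0=I P1=I P2=I P3=M  mem[L0]=52
6. P1: load  L3  bus=[BusRd,Flush]  L3: P0=I P1=S P2=S P3=I  mem[L3]=81
7. P3: store L0 := 22  bus=[-]  L0: P0=I P1=I P2=I P3=M  mem[L0]=52
8. P2: load  L0  bus=[BusRd,Flush]  L0: P0=I P1=I P2=S P3=S  mem[L0]=22
9. P3: store L0 := 94  bus=[BusRdX]  L0: P0=I P1=I P2=I P3=M  mem[L0]=22
10. P0: load  L2  bus=[BusRd]  L2: P0=S P1=I P2=I P3=I  mem[L2]=80
11. P3: load  L0  bus=[-]  L0: P0=I P1=I P2=I P3=M  mem[L0]=22
12. P3: store L0 := 49  bus=[-]  L0: P0=I P1=I P2=I P3=M  mem[L0]=22
13. P3: load  L0  bus=[-]  L0: P0=I P1=I P2=I P3=M  mem[L0]=22
14. P2: load  L0  bus=[BusRd,Flush]  L0: P0=I P1=I P2=S P3=S  mem[L0]=49
15. P0: load  L3  bus=[BusRd]  L3: P0=S P1=S P2=S P3=I  mem[L3]=81
16. P1: load  L0  bus=[BusRd]  L0: P0=I P1=S P2=S P3=S  mem[L0]=49
17. P2: load  L2  bus=[BusRd]  L2: P0=S P1=I P2=S P3=I  mem[L2]=80

invalidations = 1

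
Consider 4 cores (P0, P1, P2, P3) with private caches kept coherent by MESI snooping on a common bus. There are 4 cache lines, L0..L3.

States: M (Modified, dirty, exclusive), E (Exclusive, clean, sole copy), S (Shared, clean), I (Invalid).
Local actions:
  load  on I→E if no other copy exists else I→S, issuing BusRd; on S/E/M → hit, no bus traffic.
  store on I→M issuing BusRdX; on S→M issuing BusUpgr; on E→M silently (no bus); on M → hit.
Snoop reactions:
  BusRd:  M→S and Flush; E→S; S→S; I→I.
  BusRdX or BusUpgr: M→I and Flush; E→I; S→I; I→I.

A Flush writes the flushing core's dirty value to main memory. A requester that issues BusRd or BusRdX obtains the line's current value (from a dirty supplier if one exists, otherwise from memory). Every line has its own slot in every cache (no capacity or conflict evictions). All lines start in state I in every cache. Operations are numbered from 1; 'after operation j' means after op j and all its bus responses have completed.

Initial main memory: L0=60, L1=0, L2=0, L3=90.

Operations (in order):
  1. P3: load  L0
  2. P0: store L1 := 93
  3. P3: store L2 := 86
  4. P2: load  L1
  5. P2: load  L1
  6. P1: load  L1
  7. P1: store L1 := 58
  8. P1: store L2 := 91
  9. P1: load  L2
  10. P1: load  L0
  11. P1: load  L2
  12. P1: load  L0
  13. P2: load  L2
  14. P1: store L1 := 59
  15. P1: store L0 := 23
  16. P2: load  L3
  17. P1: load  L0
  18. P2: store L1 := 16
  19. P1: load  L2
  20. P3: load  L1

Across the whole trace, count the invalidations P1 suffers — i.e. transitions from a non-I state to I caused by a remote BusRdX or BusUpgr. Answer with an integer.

invalidations = 1

step 1: P3: load  L0  ⟶  IIIE  (L0)  txn=BusRd  M[L0]=60
step 2: P0: store L1 := 93  ⟶  MIII  (L1)  txn=BusRdX  M[L1]=0
step 3: P3: store L2 := 86  ⟶  IIIM  (L2)  txn=BusRdX  M[L2]=0
step 4: P2: load  L1  ⟶  SISI  (L1)  txn=BusRd+Flush  M[L1]=93
step 5: P2: load  L1  ⟶  SISI  (L1)  txn=∅  M[L1]=93
step 6: P1: load  L1  ⟶  SSSI  (L1)  txn=BusRd  M[L1]=93
step 7: P1: store L1 := 58  ⟶  IMII  (L1)  txn=BusUpgr  M[L1]=93
step 8: P1: store L2 := 91  ⟶  IMII  (L2)  txn=BusRdX+Flush  M[L2]=86
step 9: P1: load  L2  ⟶  IMII  (L2)  txn=∅  M[L2]=86
step 10: P1: load  L0  ⟶  ISIS  (L0)  txn=BusRd  M[L0]=60
step 11: P1: load  L2  ⟶  IMII  (L2)  txn=∅  M[L2]=86
step 12: P1: load  L0  ⟶  ISIS  (L0)  txn=∅  M[L0]=60
step 13: P2: load  L2  ⟶  ISSI  (L2)  txn=BusRd+Flush  M[L2]=91
step 14: P1: store L1 := 59  ⟶  IMII  (L1)  txn=∅  M[L1]=93
step 15: P1: store L0 := 23  ⟶  IMII  (L0)  txn=BusUpgr  M[L0]=60
step 16: P2: load  L3  ⟶  IIEI  (L3)  txn=BusRd  M[L3]=90
step 17: P1: load  L0  ⟶  IMII  (L0)  txn=∅  M[L0]=60
step 18: P2: store L1 := 16  ⟶  IIMI  (L1)  txn=BusRdX+Flush  M[L1]=59
step 19: P1: load  L2  ⟶  ISSI  (L2)  txn=∅  M[L2]=91
step 20: P3: load  L1  ⟶  IISS  (L1)  txn=BusRd+Flush  M[L1]=16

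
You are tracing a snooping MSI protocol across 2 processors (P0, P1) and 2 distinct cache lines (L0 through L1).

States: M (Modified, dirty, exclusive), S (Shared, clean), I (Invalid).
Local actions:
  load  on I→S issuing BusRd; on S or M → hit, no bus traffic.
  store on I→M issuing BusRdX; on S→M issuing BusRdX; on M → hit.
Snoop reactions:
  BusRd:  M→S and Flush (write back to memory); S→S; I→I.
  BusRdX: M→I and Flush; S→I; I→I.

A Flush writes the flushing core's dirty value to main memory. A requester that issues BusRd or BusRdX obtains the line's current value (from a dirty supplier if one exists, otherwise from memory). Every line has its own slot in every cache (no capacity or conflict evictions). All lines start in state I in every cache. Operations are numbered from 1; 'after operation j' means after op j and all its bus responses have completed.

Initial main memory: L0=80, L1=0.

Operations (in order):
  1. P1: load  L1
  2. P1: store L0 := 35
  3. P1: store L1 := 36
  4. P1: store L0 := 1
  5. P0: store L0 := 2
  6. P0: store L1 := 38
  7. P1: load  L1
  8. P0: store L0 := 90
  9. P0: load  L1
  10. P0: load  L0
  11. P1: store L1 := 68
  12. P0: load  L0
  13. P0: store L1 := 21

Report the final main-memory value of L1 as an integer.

memory[L1] = 68

1. P1: load  L1  bus=[BusRd]  L1: P0=I P1=S  mem[L1]=0
2. P1: store L0 := 35  bus=[BusRdX]  L0: P0=I P1=M  mem[L0]=80
3. P1: store L1 := 36  bus=[BusRdX]  L1: P0=I P1=M  mem[L1]=0
4. P1: store L0 := 1  bus=[-]  L0: P0=I P1=M  mem[L0]=80
5. P0: store L0 := 2  bus=[BusRdX,Flush]  L0: P0=M P1=I  mem[L0]=1
6. P0: store L1 := 38  bus=[BusRdX,Flush]  L1: P0=M P1=I  mem[L1]=36
7. P1: load  L1  bus=[BusRd,Flush]  L1: P0=S P1=S  mem[L1]=38
8. P0: store L0 := 90  bus=[-]  L0: P0=M P1=I  mem[L0]=1
9. P0: load  L1  bus=[-]  L1: P0=S P1=S  mem[L1]=38
10. P0: load  L0  bus=[-]  L0: P0=M P1=I  mem[L0]=1
11. P1: store L1 := 68  bus=[BusRdX]  L1: P0=I P1=M  mem[L1]=38
12. P0: load  L0  bus=[-]  L0: P0=M P1=I  mem[L0]=1
13. P0: store L1 := 21  bus=[BusRdX,Flush]  L1: P0=M P1=I  mem[L1]=68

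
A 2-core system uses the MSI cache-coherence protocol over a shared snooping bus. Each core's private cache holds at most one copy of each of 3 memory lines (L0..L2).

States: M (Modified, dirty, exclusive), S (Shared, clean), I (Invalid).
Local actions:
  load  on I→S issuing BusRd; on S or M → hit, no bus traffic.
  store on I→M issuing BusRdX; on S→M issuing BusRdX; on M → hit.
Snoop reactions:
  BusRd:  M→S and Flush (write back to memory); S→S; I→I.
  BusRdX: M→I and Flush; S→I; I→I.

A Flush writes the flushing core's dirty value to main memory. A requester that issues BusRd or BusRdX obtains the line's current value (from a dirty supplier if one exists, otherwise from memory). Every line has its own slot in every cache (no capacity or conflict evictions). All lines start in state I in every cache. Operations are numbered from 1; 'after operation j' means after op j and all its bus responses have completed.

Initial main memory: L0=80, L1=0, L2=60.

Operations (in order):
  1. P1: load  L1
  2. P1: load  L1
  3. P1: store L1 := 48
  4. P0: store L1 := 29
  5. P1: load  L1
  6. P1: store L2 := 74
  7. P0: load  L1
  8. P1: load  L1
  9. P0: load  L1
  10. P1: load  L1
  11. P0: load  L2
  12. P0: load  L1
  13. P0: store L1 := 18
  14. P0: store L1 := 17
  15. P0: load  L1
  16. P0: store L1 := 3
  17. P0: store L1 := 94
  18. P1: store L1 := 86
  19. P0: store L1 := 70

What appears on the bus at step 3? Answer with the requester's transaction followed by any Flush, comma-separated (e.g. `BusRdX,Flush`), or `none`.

[1] P1: load  L1 | P0:I, P1:S(0) | bus: BusRd
[2] P1: load  L1 | P0:I, P1:S(0) | bus: none
[3] P1: store L1 := 48 | P0:I, P1:M(48) | bus: BusRdX
[4] P0: store L1 := 29 | P0:M(29), P1:I | bus: BusRdX,Flush
[5] P1: load  L1 | P0:S(29), P1:S(29) | bus: BusRd,Flush
[6] P1: store L2 := 74 | P0:I, P1:M(74) | bus: BusRdX
[7] P0: load  L1 | P0:S(29), P1:S(29) | bus: none
[8] P1: load  L1 | P0:S(29), P1:S(29) | bus: none
[9] P0: load  L1 | P0:S(29), P1:S(29) | bus: none
[10] P1: load  L1 | P0:S(29), P1:S(29) | bus: none
[11] P0: load  L2 | P0:S(74), P1:S(74) | bus: BusRd,Flush
[12] P0: load  L1 | P0:S(29), P1:S(29) | bus: none
[13] P0: store L1 := 18 | P0:M(18), P1:I | bus: BusRdX
[14] P0: store L1 := 17 | P0:M(17), P1:I | bus: none
[15] P0: load  L1 | P0:M(17), P1:I | bus: none
[16] P0: store L1 := 3 | P0:M(3), P1:I | bus: none
[17] P0: store L1 := 94 | P0:M(94), P1:I | bus: none
[18] P1: store L1 := 86 | P0:I, P1:M(86) | bus: BusRdX,Flush
[19] P0: store L1 := 70 | P0:M(70), P1:I | bus: BusRdX,Flush

bus = BusRdX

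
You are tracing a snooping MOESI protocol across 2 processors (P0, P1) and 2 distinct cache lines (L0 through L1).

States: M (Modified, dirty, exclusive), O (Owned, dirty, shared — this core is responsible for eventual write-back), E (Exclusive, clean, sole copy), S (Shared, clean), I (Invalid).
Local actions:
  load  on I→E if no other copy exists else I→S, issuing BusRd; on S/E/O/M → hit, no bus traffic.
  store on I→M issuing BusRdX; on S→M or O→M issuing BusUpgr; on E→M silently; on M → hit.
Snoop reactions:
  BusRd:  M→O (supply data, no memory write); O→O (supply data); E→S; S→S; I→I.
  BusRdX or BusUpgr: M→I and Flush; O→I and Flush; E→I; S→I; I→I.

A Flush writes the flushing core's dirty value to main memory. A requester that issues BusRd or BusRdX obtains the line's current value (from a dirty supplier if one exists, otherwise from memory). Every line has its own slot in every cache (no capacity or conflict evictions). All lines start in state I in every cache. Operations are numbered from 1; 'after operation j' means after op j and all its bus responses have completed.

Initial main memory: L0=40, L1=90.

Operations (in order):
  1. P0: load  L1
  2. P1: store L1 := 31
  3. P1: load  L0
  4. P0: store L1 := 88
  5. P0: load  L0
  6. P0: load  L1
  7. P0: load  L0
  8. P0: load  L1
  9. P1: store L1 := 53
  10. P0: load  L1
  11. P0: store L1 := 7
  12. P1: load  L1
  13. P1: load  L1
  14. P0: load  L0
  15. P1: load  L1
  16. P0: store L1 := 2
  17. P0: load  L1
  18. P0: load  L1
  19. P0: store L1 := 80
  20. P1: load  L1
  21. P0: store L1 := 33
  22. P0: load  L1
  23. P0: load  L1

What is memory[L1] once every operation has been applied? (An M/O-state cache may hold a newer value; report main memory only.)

memory[L1] = 53

[1] P0: load  L1 | P0:E(90), P1:I | bus: BusRd
[2] P1: store L1 := 31 | P0:I, P1:M(31) | bus: BusRdX
[3] P1: load  L0 | P0:I, P1:E(40) | bus: BusRd
[4] P0: store L1 := 88 | P0:M(88), P1:I | bus: BusRdX,Flush
[5] P0: load  L0 | P0:S(40), P1:S(40) | bus: BusRd
[6] P0: load  L1 | P0:M(88), P1:I | bus: none
[7] P0: load  L0 | P0:S(40), P1:S(40) | bus: none
[8] P0: load  L1 | P0:M(88), P1:I | bus: none
[9] P1: store L1 := 53 | P0:I, P1:M(53) | bus: BusRdX,Flush
[10] P0: load  L1 | P0:S(53), P1:O(53) | bus: BusRd
[11] P0: store L1 := 7 | P0:M(7), P1:I | bus: BusUpgr,Flush
[12] P1: load  L1 | P0:O(7), P1:S(7) | bus: BusRd
[13] P1: load  L1 | P0:O(7), P1:S(7) | bus: none
[14] P0: load  L0 | P0:S(40), P1:S(40) | bus: none
[15] P1: load  L1 | P0:O(7), P1:S(7) | bus: none
[16] P0: store L1 := 2 | P0:M(2), P1:I | bus: BusUpgr
[17] P0: load  L1 | P0:M(2), P1:I | bus: none
[18] P0: load  L1 | P0:M(2), P1:I | bus: none
[19] P0: store L1 := 80 | P0:M(80), P1:I | bus: none
[20] P1: load  L1 | P0:O(80), P1:S(80) | bus: BusRd
[21] P0: store L1 := 33 | P0:M(33), P1:I | bus: BusUpgr
[22] P0: load  L1 | P0:M(33), P1:I | bus: none
[23] P0: load  L1 | P0:M(33), P1:I | bus: none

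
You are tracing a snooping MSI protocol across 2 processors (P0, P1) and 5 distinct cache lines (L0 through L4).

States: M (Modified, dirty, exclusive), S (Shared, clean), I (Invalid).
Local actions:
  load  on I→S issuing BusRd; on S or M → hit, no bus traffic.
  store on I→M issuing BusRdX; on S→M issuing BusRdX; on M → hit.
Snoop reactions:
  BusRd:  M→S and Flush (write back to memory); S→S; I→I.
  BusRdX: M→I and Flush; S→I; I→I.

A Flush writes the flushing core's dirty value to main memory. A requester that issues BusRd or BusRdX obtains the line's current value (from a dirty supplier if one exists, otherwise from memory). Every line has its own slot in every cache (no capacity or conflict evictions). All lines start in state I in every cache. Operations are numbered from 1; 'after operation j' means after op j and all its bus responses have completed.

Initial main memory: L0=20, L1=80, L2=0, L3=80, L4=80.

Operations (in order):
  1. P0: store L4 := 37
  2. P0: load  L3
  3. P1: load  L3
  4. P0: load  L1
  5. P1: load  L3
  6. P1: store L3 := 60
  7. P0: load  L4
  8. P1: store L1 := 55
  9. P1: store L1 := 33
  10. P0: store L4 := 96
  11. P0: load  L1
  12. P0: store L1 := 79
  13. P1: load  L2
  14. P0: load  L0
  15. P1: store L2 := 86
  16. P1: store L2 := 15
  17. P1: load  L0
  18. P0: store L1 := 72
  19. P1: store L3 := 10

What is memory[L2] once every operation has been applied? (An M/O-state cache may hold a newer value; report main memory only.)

step 1: P0: store L4 := 37  ⟶  MI  (L4)  txn=BusRdX  M[L4]=80
step 2: P0: load  L3  ⟶  SI  (L3)  txn=BusRd  M[L3]=80
step 3: P1: load  L3  ⟶  SS  (L3)  txn=BusRd  M[L3]=80
step 4: P0: load  L1  ⟶  SI  (L1)  txn=BusRd  M[L1]=80
step 5: P1: load  L3  ⟶  SS  (L3)  txn=∅  M[L3]=80
step 6: P1: store L3 := 60  ⟶  IM  (L3)  txn=BusRdX  M[L3]=80
step 7: P0: load  L4  ⟶  MI  (L4)  txn=∅  M[L4]=80
step 8: P1: store L1 := 55  ⟶  IM  (L1)  txn=BusRdX  M[L1]=80
step 9: P1: store L1 := 33  ⟶  IM  (L1)  txn=∅  M[L1]=80
step 10: P0: store L4 := 96  ⟶  MI  (L4)  txn=∅  M[L4]=80
step 11: P0: load  L1  ⟶  SS  (L1)  txn=BusRd+Flush  M[L1]=33
step 12: P0: store L1 := 79  ⟶  MI  (L1)  txn=BusRdX  M[L1]=33
step 13: P1: load  L2  ⟶  IS  (L2)  txn=BusRd  M[L2]=0
step 14: P0: load  L0  ⟶  SI  (L0)  txn=BusRd  M[L0]=20
step 15: P1: store L2 := 86  ⟶  IM  (L2)  txn=BusRdX  M[L2]=0
step 16: P1: store L2 := 15  ⟶  IM  (L2)  txn=∅  M[L2]=0
step 17: P1: load  L0  ⟶  SS  (L0)  txn=BusRd  M[L0]=20
step 18: P0: store L1 := 72  ⟶  MI  (L1)  txn=∅  M[L1]=33
step 19: P1: store L3 := 10  ⟶  IM  (L3)  txn=∅  M[L3]=80

memory[L2] = 0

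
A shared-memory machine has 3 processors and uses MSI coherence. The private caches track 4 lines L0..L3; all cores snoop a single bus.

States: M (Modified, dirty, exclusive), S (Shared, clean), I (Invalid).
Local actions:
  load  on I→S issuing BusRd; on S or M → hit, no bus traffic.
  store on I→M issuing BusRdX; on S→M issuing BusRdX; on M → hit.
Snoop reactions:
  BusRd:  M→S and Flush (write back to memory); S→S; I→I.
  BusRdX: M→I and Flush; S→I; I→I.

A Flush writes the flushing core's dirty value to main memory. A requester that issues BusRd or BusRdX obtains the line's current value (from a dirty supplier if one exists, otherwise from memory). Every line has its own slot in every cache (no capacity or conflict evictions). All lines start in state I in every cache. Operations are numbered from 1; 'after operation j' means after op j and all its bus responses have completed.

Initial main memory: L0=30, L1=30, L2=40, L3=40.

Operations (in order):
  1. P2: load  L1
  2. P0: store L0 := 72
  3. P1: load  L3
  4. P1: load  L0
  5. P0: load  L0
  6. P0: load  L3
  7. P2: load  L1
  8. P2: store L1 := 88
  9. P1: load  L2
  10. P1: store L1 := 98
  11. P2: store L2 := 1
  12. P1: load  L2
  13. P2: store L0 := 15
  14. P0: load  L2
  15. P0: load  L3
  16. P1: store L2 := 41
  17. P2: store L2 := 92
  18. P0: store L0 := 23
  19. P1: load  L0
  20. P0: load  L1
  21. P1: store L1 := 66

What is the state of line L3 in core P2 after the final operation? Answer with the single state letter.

[1] P2: load  L1 | P0:I, P1:I, P2:S(30) | bus: BusRd
[2] P0: store L0 := 72 | P0:M(72), P1:I, P2:I | bus: BusRdX
[3] P1: load  L3 | P0:I, P1:S(40), P2:I | bus: BusRd
[4] P1: load  L0 | P0:S(72), P1:S(72), P2:I | bus: BusRd,Flush
[5] P0: load  L0 | P0:S(72), P1:S(72), P2:I | bus: none
[6] P0: load  L3 | P0:S(40), P1:S(40), P2:I | bus: BusRd
[7] P2: load  L1 | P0:I, P1:I, P2:S(30) | bus: none
[8] P2: store L1 := 88 | P0:I, P1:I, P2:M(88) | bus: BusRdX
[9] P1: load  L2 | P0:I, P1:S(40), P2:I | bus: BusRd
[10] P1: store L1 := 98 | P0:I, P1:M(98), P2:I | bus: BusRdX,Flush
[11] P2: store L2 := 1 | P0:I, P1:I, P2:M(1) | bus: BusRdX
[12] P1: load  L2 | P0:I, P1:S(1), P2:S(1) | bus: BusRd,Flush
[13] P2: store L0 := 15 | P0:I, P1:I, P2:M(15) | bus: BusRdX
[14] P0: load  L2 | P0:S(1), P1:S(1), P2:S(1) | bus: BusRd
[15] P0: load  L3 | P0:S(40), P1:S(40), P2:I | bus: none
[16] P1: store L2 := 41 | P0:I, P1:M(41), P2:I | bus: BusRdX
[17] P2: store L2 := 92 | P0:I, P1:I, P2:M(92) | bus: BusRdX,Flush
[18] P0: store L0 := 23 | P0:M(23), P1:I, P2:I | bus: BusRdX,Flush
[19] P1: load  L0 | P0:S(23), P1:S(23), P2:I | bus: BusRd,Flush
[20] P0: load  L1 | P0:S(98), P1:S(98), P2:I | bus: BusRd,Flush
[21] P1: store L1 := 66 | P0:I, P1:M(66), P2:I | bus: BusRdX

state = I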